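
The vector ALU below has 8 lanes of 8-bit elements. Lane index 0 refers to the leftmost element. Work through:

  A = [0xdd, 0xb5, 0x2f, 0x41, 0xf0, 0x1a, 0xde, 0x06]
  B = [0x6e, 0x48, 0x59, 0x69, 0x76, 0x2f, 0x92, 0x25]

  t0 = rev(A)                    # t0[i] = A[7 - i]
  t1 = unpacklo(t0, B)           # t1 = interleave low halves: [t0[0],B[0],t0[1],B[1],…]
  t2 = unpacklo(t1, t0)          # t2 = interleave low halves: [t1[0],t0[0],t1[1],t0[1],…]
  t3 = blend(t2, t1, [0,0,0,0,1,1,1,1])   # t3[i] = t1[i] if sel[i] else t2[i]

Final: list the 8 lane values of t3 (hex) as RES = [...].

  t0: 06 de 1a f0 41 2f b5 dd
  t1: 06 6e de 48 1a 59 f0 69
  t2: 06 06 6e de de 1a 48 f0
  t3: 06 06 6e de 1a 59 f0 69

RES = [ 0x06  0x06  0x6e  0xde  0x1a  0x59  0xf0  0x69 ]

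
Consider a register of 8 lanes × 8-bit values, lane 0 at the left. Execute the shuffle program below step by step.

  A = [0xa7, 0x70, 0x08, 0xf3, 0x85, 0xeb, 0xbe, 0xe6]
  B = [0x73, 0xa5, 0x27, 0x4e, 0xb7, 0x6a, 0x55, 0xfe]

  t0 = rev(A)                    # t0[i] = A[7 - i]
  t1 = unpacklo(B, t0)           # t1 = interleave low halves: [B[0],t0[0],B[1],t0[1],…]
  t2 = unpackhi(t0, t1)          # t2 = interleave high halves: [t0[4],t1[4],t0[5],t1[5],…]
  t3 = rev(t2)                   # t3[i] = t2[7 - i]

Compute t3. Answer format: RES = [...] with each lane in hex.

RES = [ 0x85  0xa7  0x4e  0x70  0xeb  0x08  0x27  0xf3 ]

→ t0 |e6|be|eb|85|f3|08|70|a7|
→ t1 |73|e6|a5|be|27|eb|4e|85|
→ t2 |f3|27|08|eb|70|4e|a7|85|
→ t3 |85|a7|4e|70|eb|08|27|f3|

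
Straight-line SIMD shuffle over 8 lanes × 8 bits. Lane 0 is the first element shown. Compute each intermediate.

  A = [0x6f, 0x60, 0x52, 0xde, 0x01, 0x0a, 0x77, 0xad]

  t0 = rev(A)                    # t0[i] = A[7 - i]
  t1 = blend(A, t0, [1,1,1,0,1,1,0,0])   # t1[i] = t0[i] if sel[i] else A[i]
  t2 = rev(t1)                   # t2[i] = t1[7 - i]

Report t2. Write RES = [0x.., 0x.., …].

→ t0 |ad|77|0a|01|de|52|60|6f|
→ t1 |ad|77|0a|de|de|52|77|ad|
→ t2 |ad|77|52|de|de|0a|77|ad|

RES = [0xad, 0x77, 0x52, 0xde, 0xde, 0x0a, 0x77, 0xad]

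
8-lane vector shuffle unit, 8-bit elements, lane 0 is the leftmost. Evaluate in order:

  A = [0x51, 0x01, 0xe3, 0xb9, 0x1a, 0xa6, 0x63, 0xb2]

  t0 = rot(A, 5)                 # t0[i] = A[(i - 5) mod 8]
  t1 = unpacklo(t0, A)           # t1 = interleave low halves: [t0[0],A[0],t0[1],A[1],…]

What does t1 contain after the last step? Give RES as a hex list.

→ t0 |b9|1a|a6|63|b2|51|01|e3|
→ t1 |b9|51|1a|01|a6|e3|63|b9|

RES = [0xb9, 0x51, 0x1a, 0x01, 0xa6, 0xe3, 0x63, 0xb9]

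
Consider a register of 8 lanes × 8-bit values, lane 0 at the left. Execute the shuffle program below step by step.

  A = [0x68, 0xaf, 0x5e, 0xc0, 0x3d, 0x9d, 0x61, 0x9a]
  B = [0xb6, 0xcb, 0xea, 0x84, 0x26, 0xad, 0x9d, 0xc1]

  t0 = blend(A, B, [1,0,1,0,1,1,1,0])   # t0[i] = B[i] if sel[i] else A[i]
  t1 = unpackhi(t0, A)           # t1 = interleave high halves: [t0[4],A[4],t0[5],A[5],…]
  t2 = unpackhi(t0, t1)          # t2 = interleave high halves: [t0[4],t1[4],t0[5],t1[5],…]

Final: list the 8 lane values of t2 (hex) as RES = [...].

  t0: b6 af ea c0 26 ad 9d 9a
  t1: 26 3d ad 9d 9d 61 9a 9a
  t2: 26 9d ad 61 9d 9a 9a 9a

RES = [0x26, 0x9d, 0xad, 0x61, 0x9d, 0x9a, 0x9a, 0x9a]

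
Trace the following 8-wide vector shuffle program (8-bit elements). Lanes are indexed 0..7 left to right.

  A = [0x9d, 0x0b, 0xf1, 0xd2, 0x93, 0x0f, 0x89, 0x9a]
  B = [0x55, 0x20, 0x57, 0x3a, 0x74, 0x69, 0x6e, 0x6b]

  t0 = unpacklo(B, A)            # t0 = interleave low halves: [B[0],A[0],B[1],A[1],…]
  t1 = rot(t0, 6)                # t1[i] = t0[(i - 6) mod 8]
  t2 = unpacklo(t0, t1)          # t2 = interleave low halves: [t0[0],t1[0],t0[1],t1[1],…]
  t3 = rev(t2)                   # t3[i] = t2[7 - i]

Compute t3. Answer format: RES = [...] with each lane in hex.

t0 = [0x55, 0x9d, 0x20, 0x0b, 0x57, 0xf1, 0x3a, 0xd2]
t1 = [0x20, 0x0b, 0x57, 0xf1, 0x3a, 0xd2, 0x55, 0x9d]
t2 = [0x55, 0x20, 0x9d, 0x0b, 0x20, 0x57, 0x0b, 0xf1]
t3 = [0xf1, 0x0b, 0x57, 0x20, 0x0b, 0x9d, 0x20, 0x55]

RES = [ 0xf1  0x0b  0x57  0x20  0x0b  0x9d  0x20  0x55 ]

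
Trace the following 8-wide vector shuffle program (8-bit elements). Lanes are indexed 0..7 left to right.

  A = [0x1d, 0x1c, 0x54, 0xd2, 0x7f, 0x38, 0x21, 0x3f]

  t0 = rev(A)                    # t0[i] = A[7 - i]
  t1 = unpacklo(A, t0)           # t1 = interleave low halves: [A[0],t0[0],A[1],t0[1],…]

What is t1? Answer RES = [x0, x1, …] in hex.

RES = [0x1d, 0x3f, 0x1c, 0x21, 0x54, 0x38, 0xd2, 0x7f]

t0 = [0x3f, 0x21, 0x38, 0x7f, 0xd2, 0x54, 0x1c, 0x1d]
t1 = [0x1d, 0x3f, 0x1c, 0x21, 0x54, 0x38, 0xd2, 0x7f]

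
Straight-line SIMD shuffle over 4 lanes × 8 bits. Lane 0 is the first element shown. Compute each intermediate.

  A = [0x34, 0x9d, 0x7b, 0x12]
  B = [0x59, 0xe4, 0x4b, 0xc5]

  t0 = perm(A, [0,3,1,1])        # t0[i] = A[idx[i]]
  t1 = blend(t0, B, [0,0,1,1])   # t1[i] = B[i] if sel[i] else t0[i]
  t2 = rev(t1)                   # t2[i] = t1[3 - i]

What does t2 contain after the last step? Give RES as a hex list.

RES = [0xc5, 0x4b, 0x12, 0x34]

  t0: 34 12 9d 9d
  t1: 34 12 4b c5
  t2: c5 4b 12 34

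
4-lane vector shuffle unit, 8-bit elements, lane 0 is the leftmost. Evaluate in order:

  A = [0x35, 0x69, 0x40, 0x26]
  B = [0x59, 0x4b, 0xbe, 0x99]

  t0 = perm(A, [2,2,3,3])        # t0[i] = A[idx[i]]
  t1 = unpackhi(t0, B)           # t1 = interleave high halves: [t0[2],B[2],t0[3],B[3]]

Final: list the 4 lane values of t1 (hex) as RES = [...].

RES = [ 0x26  0xbe  0x26  0x99 ]

→ t0 |40|40|26|26|
→ t1 |26|be|26|99|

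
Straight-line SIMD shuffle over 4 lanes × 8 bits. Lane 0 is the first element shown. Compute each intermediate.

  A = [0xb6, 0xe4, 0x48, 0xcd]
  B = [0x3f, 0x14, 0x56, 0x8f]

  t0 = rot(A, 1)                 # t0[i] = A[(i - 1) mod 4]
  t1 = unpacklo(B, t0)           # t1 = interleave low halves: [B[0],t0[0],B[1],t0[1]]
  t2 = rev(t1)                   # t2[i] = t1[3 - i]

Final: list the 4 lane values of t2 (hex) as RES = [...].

RES = [0xb6, 0x14, 0xcd, 0x3f]

  t0: cd b6 e4 48
  t1: 3f cd 14 b6
  t2: b6 14 cd 3f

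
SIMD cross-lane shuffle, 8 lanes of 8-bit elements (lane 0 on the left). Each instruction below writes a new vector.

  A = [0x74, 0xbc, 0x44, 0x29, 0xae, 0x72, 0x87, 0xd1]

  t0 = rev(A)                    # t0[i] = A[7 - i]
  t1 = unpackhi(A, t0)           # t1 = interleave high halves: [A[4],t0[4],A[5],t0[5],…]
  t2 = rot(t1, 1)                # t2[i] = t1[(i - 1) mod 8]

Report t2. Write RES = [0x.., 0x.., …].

t0 = [0xd1, 0x87, 0x72, 0xae, 0x29, 0x44, 0xbc, 0x74]
t1 = [0xae, 0x29, 0x72, 0x44, 0x87, 0xbc, 0xd1, 0x74]
t2 = [0x74, 0xae, 0x29, 0x72, 0x44, 0x87, 0xbc, 0xd1]

RES = [0x74, 0xae, 0x29, 0x72, 0x44, 0x87, 0xbc, 0xd1]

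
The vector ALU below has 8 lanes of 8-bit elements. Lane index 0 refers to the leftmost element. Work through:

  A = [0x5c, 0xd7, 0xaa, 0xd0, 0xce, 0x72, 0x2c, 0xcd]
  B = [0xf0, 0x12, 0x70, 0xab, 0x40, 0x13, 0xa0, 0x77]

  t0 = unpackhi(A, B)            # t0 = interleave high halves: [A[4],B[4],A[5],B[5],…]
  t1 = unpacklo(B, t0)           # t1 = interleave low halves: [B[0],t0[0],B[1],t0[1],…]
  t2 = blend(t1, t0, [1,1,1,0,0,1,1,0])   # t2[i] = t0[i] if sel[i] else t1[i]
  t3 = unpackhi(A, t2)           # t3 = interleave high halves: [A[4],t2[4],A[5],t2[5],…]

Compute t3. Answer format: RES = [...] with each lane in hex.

RES = [0xce, 0x70, 0x72, 0xa0, 0x2c, 0xcd, 0xcd, 0x13]

→ t0 |ce|40|72|13|2c|a0|cd|77|
→ t1 |f0|ce|12|40|70|72|ab|13|
→ t2 |ce|40|72|40|70|a0|cd|13|
→ t3 |ce|70|72|a0|2c|cd|cd|13|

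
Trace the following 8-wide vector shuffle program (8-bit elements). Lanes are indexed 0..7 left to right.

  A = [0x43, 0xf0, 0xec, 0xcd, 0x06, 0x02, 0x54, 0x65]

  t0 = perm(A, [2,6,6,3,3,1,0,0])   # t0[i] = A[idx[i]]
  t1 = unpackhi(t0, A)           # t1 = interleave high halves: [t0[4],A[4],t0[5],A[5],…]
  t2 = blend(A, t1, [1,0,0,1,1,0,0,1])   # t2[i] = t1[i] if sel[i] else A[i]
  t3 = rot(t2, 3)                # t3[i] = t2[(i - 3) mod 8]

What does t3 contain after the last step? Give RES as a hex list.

RES = [ 0x02  0x54  0x65  0xcd  0xf0  0xec  0x02  0x43 ]

→ t0 |ec|54|54|cd|cd|f0|43|43|
→ t1 |cd|06|f0|02|43|54|43|65|
→ t2 |cd|f0|ec|02|43|02|54|65|
→ t3 |02|54|65|cd|f0|ec|02|43|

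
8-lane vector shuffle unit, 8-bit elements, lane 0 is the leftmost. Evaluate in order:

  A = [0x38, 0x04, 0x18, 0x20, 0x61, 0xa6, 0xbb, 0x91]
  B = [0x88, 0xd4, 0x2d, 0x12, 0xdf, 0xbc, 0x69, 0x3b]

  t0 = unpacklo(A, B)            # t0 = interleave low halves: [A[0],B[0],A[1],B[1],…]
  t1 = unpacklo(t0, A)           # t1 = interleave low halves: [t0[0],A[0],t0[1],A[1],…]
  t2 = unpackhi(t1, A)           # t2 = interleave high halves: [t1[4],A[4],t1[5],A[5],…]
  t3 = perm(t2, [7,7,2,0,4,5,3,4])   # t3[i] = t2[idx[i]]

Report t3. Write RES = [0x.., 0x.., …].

RES = [0x91, 0x91, 0x18, 0x04, 0xd4, 0xbb, 0xa6, 0xd4]

t0 = [0x38, 0x88, 0x04, 0xd4, 0x18, 0x2d, 0x20, 0x12]
t1 = [0x38, 0x38, 0x88, 0x04, 0x04, 0x18, 0xd4, 0x20]
t2 = [0x04, 0x61, 0x18, 0xa6, 0xd4, 0xbb, 0x20, 0x91]
t3 = [0x91, 0x91, 0x18, 0x04, 0xd4, 0xbb, 0xa6, 0xd4]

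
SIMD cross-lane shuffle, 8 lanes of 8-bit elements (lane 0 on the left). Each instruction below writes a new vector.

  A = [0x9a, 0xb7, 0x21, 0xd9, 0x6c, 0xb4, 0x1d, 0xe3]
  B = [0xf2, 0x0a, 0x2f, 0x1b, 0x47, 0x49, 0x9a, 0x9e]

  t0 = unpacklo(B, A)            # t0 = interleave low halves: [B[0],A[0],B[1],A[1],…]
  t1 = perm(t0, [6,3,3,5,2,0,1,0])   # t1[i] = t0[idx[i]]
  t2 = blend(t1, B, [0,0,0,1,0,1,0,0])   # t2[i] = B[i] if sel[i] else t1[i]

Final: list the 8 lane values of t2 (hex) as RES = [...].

t0 = [0xf2, 0x9a, 0x0a, 0xb7, 0x2f, 0x21, 0x1b, 0xd9]
t1 = [0x1b, 0xb7, 0xb7, 0x21, 0x0a, 0xf2, 0x9a, 0xf2]
t2 = [0x1b, 0xb7, 0xb7, 0x1b, 0x0a, 0x49, 0x9a, 0xf2]

RES = [ 0x1b  0xb7  0xb7  0x1b  0x0a  0x49  0x9a  0xf2 ]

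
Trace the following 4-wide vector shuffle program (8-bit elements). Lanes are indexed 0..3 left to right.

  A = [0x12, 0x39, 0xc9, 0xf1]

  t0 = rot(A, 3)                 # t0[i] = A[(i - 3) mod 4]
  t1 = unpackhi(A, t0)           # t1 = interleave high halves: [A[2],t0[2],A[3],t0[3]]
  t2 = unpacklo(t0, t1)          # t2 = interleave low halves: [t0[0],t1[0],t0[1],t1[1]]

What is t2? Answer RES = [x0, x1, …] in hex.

  t0: 39 c9 f1 12
  t1: c9 f1 f1 12
  t2: 39 c9 c9 f1

RES = [0x39, 0xc9, 0xc9, 0xf1]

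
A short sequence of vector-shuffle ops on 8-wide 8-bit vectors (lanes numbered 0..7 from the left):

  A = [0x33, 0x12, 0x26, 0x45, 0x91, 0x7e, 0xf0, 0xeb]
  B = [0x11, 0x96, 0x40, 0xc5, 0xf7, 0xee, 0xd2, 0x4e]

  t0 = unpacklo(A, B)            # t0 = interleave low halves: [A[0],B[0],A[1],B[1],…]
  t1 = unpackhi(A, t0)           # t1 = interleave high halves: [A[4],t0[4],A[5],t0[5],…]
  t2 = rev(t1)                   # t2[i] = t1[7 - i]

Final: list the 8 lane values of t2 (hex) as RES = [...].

t0 = [0x33, 0x11, 0x12, 0x96, 0x26, 0x40, 0x45, 0xc5]
t1 = [0x91, 0x26, 0x7e, 0x40, 0xf0, 0x45, 0xeb, 0xc5]
t2 = [0xc5, 0xeb, 0x45, 0xf0, 0x40, 0x7e, 0x26, 0x91]

RES = [ 0xc5  0xeb  0x45  0xf0  0x40  0x7e  0x26  0x91 ]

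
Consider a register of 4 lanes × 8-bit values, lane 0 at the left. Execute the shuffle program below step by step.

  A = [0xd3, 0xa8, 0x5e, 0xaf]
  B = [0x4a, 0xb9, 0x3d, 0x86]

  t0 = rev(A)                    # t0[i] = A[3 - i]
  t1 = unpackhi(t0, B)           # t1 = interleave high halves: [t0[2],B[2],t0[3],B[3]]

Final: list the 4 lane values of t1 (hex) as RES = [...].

t0 = [0xaf, 0x5e, 0xa8, 0xd3]
t1 = [0xa8, 0x3d, 0xd3, 0x86]

RES = [ 0xa8  0x3d  0xd3  0x86 ]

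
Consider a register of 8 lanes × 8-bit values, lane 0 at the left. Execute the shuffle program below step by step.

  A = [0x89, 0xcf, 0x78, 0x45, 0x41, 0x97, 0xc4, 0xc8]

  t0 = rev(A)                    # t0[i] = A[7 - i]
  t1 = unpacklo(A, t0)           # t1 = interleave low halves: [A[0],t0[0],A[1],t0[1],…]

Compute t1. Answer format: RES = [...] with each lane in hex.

→ t0 |c8|c4|97|41|45|78|cf|89|
→ t1 |89|c8|cf|c4|78|97|45|41|

RES = [ 0x89  0xc8  0xcf  0xc4  0x78  0x97  0x45  0x41 ]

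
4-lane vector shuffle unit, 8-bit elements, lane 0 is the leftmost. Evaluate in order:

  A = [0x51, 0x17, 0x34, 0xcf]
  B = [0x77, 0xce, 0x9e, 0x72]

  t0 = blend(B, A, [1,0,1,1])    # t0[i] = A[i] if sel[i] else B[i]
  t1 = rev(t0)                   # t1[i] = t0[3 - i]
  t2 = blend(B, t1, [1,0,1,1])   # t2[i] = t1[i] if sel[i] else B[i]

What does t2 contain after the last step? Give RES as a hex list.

→ t0 |51|ce|34|cf|
→ t1 |cf|34|ce|51|
→ t2 |cf|ce|ce|51|

RES = [ 0xcf  0xce  0xce  0x51 ]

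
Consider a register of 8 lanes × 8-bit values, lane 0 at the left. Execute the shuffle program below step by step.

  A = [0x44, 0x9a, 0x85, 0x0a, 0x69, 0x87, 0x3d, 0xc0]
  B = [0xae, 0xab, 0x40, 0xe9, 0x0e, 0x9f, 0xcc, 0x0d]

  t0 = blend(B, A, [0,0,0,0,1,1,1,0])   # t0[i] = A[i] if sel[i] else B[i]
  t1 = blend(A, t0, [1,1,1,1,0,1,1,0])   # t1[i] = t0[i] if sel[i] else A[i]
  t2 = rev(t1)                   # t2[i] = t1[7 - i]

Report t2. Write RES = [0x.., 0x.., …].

RES = [ 0xc0  0x3d  0x87  0x69  0xe9  0x40  0xab  0xae ]

→ t0 |ae|ab|40|e9|69|87|3d|0d|
→ t1 |ae|ab|40|e9|69|87|3d|c0|
→ t2 |c0|3d|87|69|e9|40|ab|ae|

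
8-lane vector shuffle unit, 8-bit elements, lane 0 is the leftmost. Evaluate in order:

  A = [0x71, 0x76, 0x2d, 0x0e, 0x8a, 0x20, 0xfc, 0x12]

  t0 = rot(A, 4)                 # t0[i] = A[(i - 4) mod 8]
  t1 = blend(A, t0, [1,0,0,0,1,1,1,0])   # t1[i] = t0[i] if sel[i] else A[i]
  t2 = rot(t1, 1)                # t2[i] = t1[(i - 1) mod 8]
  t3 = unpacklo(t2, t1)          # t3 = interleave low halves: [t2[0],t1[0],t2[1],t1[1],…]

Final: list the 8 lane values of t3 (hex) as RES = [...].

t0 = [0x8a, 0x20, 0xfc, 0x12, 0x71, 0x76, 0x2d, 0x0e]
t1 = [0x8a, 0x76, 0x2d, 0x0e, 0x71, 0x76, 0x2d, 0x12]
t2 = [0x12, 0x8a, 0x76, 0x2d, 0x0e, 0x71, 0x76, 0x2d]
t3 = [0x12, 0x8a, 0x8a, 0x76, 0x76, 0x2d, 0x2d, 0x0e]

RES = [ 0x12  0x8a  0x8a  0x76  0x76  0x2d  0x2d  0x0e ]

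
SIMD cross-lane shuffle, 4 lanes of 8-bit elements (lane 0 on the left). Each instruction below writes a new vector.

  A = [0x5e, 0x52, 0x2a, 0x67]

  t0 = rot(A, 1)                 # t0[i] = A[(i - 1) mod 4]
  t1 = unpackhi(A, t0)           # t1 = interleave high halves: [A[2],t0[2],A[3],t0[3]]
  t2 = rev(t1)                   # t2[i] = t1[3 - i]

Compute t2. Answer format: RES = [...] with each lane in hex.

  t0: 67 5e 52 2a
  t1: 2a 52 67 2a
  t2: 2a 67 52 2a

RES = [ 0x2a  0x67  0x52  0x2a ]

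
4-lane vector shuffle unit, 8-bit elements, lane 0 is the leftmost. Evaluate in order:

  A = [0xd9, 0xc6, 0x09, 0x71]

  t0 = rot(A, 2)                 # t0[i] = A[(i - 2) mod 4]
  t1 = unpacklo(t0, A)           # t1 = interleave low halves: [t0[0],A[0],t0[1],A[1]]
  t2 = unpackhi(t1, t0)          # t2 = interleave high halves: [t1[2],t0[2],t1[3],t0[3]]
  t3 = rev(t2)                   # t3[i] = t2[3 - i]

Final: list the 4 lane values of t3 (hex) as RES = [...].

→ t0 |09|71|d9|c6|
→ t1 |09|d9|71|c6|
→ t2 |71|d9|c6|c6|
→ t3 |c6|c6|d9|71|

RES = [ 0xc6  0xc6  0xd9  0x71 ]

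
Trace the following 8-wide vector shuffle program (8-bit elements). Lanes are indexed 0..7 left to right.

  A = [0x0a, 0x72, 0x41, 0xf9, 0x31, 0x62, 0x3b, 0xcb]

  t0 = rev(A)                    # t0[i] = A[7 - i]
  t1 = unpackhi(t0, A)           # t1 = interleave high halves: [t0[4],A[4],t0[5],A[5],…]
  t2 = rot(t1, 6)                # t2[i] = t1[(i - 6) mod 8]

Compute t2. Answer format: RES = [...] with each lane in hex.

RES = [0x41, 0x62, 0x72, 0x3b, 0x0a, 0xcb, 0xf9, 0x31]

  t0: cb 3b 62 31 f9 41 72 0a
  t1: f9 31 41 62 72 3b 0a cb
  t2: 41 62 72 3b 0a cb f9 31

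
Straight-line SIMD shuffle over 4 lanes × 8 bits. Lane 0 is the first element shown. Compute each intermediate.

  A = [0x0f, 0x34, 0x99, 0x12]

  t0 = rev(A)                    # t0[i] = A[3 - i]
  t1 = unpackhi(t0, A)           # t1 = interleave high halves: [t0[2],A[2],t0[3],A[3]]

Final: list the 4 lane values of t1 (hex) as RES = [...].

  t0: 12 99 34 0f
  t1: 34 99 0f 12

RES = [0x34, 0x99, 0x0f, 0x12]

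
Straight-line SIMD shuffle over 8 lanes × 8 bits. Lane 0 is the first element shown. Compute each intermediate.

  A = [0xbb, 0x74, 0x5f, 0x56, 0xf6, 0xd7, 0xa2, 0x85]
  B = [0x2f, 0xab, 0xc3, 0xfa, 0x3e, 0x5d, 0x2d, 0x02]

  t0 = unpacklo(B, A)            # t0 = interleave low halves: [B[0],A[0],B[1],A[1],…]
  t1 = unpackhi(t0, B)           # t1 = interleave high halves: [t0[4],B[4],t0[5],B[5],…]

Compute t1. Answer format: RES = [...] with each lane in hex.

RES = [0xc3, 0x3e, 0x5f, 0x5d, 0xfa, 0x2d, 0x56, 0x02]

→ t0 |2f|bb|ab|74|c3|5f|fa|56|
→ t1 |c3|3e|5f|5d|fa|2d|56|02|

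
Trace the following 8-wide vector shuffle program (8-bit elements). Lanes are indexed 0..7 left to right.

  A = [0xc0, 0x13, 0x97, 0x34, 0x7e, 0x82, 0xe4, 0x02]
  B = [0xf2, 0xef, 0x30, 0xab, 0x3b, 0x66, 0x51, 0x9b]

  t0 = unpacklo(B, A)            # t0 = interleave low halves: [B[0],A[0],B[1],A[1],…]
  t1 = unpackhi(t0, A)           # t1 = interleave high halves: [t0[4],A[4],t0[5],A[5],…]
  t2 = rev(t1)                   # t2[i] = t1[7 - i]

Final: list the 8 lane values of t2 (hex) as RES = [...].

RES = [ 0x02  0x34  0xe4  0xab  0x82  0x97  0x7e  0x30 ]

  t0: f2 c0 ef 13 30 97 ab 34
  t1: 30 7e 97 82 ab e4 34 02
  t2: 02 34 e4 ab 82 97 7e 30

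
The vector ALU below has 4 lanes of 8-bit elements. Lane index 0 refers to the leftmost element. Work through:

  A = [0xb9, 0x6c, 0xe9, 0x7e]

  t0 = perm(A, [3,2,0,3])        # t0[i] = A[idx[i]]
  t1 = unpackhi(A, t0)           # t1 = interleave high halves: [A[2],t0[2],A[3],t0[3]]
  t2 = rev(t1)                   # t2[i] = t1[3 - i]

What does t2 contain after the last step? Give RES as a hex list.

→ t0 |7e|e9|b9|7e|
→ t1 |e9|b9|7e|7e|
→ t2 |7e|7e|b9|e9|

RES = [0x7e, 0x7e, 0xb9, 0xe9]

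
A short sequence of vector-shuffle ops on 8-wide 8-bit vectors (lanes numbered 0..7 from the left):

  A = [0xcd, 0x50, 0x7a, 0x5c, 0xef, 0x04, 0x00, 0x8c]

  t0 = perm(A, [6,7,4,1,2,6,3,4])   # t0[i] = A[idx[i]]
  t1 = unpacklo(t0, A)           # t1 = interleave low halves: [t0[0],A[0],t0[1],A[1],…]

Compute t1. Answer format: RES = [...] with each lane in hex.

RES = [ 0x00  0xcd  0x8c  0x50  0xef  0x7a  0x50  0x5c ]

t0 = [0x00, 0x8c, 0xef, 0x50, 0x7a, 0x00, 0x5c, 0xef]
t1 = [0x00, 0xcd, 0x8c, 0x50, 0xef, 0x7a, 0x50, 0x5c]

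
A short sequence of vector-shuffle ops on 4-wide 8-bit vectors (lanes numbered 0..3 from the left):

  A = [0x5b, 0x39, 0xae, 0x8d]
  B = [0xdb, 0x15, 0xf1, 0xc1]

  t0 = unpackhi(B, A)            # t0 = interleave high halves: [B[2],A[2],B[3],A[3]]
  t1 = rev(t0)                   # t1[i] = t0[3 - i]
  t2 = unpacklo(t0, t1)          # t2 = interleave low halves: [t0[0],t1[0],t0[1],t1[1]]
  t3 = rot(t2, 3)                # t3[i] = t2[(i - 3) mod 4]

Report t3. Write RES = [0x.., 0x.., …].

RES = [ 0x8d  0xae  0xc1  0xf1 ]

t0 = [0xf1, 0xae, 0xc1, 0x8d]
t1 = [0x8d, 0xc1, 0xae, 0xf1]
t2 = [0xf1, 0x8d, 0xae, 0xc1]
t3 = [0x8d, 0xae, 0xc1, 0xf1]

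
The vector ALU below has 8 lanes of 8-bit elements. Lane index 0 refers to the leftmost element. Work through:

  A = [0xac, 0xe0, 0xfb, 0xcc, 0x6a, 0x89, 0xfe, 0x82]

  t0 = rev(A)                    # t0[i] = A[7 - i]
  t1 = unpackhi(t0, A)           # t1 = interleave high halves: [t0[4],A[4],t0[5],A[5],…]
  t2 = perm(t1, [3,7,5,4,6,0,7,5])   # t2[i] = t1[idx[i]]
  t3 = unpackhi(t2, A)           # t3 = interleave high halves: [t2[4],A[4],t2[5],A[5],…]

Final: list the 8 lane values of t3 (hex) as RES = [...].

RES = [ 0xac  0x6a  0xcc  0x89  0x82  0xfe  0xfe  0x82 ]

t0 = [0x82, 0xfe, 0x89, 0x6a, 0xcc, 0xfb, 0xe0, 0xac]
t1 = [0xcc, 0x6a, 0xfb, 0x89, 0xe0, 0xfe, 0xac, 0x82]
t2 = [0x89, 0x82, 0xfe, 0xe0, 0xac, 0xcc, 0x82, 0xfe]
t3 = [0xac, 0x6a, 0xcc, 0x89, 0x82, 0xfe, 0xfe, 0x82]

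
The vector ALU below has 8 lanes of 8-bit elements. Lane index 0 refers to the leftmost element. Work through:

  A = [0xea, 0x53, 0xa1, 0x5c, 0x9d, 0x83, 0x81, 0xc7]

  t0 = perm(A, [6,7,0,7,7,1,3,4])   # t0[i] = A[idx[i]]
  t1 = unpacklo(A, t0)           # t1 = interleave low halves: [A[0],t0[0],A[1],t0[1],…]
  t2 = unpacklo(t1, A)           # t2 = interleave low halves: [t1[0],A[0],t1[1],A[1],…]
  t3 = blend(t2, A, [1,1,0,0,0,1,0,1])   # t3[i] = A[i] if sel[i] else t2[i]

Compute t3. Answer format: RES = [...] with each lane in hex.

  t0: 81 c7 ea c7 c7 53 5c 9d
  t1: ea 81 53 c7 a1 ea 5c c7
  t2: ea ea 81 53 53 a1 c7 5c
  t3: ea 53 81 53 53 83 c7 c7

RES = [0xea, 0x53, 0x81, 0x53, 0x53, 0x83, 0xc7, 0xc7]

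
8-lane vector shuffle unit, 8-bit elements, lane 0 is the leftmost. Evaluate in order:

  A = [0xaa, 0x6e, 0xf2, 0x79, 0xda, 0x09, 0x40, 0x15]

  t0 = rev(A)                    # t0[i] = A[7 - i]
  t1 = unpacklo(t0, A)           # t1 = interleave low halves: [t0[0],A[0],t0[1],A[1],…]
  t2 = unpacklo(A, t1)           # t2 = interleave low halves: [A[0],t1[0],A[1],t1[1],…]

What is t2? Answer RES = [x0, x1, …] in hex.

t0 = [0x15, 0x40, 0x09, 0xda, 0x79, 0xf2, 0x6e, 0xaa]
t1 = [0x15, 0xaa, 0x40, 0x6e, 0x09, 0xf2, 0xda, 0x79]
t2 = [0xaa, 0x15, 0x6e, 0xaa, 0xf2, 0x40, 0x79, 0x6e]

RES = [ 0xaa  0x15  0x6e  0xaa  0xf2  0x40  0x79  0x6e ]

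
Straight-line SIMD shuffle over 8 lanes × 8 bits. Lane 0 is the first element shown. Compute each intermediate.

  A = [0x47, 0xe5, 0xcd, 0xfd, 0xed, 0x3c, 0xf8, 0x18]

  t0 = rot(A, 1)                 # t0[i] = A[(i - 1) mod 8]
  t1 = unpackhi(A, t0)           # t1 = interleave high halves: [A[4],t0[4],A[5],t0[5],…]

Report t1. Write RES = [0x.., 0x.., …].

→ t0 |18|47|e5|cd|fd|ed|3c|f8|
→ t1 |ed|fd|3c|ed|f8|3c|18|f8|

RES = [0xed, 0xfd, 0x3c, 0xed, 0xf8, 0x3c, 0x18, 0xf8]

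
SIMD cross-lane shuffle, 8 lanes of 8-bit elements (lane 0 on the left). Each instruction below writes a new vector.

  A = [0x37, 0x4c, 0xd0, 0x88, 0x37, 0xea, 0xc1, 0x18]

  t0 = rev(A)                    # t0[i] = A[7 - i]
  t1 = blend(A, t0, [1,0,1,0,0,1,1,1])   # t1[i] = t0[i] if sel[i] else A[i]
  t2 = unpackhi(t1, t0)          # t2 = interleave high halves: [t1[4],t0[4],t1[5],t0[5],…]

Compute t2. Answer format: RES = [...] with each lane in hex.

→ t0 |18|c1|ea|37|88|d0|4c|37|
→ t1 |18|4c|ea|88|37|d0|4c|37|
→ t2 |37|88|d0|d0|4c|4c|37|37|

RES = [ 0x37  0x88  0xd0  0xd0  0x4c  0x4c  0x37  0x37 ]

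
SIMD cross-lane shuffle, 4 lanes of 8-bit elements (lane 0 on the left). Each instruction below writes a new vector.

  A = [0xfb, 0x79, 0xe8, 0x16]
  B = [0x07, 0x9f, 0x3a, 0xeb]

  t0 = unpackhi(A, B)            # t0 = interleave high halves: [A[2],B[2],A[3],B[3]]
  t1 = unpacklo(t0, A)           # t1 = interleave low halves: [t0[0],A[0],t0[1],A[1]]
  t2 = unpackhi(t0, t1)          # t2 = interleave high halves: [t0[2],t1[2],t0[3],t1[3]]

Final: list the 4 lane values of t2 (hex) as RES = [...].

RES = [ 0x16  0x3a  0xeb  0x79 ]

t0 = [0xe8, 0x3a, 0x16, 0xeb]
t1 = [0xe8, 0xfb, 0x3a, 0x79]
t2 = [0x16, 0x3a, 0xeb, 0x79]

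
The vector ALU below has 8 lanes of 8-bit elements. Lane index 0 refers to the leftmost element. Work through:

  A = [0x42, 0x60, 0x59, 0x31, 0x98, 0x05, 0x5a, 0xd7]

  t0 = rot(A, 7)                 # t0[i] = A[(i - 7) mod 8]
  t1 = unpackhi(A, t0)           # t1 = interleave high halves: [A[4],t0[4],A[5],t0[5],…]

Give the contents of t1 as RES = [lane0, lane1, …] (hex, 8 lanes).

t0 = [0x60, 0x59, 0x31, 0x98, 0x05, 0x5a, 0xd7, 0x42]
t1 = [0x98, 0x05, 0x05, 0x5a, 0x5a, 0xd7, 0xd7, 0x42]

RES = [ 0x98  0x05  0x05  0x5a  0x5a  0xd7  0xd7  0x42 ]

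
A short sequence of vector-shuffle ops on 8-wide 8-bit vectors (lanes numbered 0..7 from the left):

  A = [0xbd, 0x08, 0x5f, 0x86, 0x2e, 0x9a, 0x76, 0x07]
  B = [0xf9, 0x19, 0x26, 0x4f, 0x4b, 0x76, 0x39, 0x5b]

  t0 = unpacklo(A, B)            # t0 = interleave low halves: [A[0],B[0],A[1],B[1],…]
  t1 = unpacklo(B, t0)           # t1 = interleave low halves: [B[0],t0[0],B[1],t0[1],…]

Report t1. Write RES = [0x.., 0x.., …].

→ t0 |bd|f9|08|19|5f|26|86|4f|
→ t1 |f9|bd|19|f9|26|08|4f|19|

RES = [ 0xf9  0xbd  0x19  0xf9  0x26  0x08  0x4f  0x19 ]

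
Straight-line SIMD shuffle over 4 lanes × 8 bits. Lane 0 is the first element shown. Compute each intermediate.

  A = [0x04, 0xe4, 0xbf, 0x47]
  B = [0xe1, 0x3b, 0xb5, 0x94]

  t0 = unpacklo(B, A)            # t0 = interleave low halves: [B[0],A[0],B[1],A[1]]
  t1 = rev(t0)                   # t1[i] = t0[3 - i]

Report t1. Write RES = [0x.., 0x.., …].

RES = [ 0xe4  0x3b  0x04  0xe1 ]

t0 = [0xe1, 0x04, 0x3b, 0xe4]
t1 = [0xe4, 0x3b, 0x04, 0xe1]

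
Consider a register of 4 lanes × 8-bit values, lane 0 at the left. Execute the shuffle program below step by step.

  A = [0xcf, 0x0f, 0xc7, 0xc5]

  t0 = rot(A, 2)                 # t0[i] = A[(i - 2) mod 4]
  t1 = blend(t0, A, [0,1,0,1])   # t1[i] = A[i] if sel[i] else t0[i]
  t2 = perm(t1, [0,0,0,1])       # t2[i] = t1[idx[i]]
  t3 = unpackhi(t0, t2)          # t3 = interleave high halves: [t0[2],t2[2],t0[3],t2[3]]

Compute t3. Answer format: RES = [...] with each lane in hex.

→ t0 |c7|c5|cf|0f|
→ t1 |c7|0f|cf|c5|
→ t2 |c7|c7|c7|0f|
→ t3 |cf|c7|0f|0f|

RES = [ 0xcf  0xc7  0x0f  0x0f ]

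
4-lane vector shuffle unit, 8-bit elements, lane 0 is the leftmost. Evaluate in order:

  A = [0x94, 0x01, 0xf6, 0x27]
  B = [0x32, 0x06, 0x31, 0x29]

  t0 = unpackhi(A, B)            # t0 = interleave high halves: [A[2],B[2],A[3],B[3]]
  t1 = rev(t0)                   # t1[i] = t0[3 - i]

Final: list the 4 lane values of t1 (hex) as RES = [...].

→ t0 |f6|31|27|29|
→ t1 |29|27|31|f6|

RES = [ 0x29  0x27  0x31  0xf6 ]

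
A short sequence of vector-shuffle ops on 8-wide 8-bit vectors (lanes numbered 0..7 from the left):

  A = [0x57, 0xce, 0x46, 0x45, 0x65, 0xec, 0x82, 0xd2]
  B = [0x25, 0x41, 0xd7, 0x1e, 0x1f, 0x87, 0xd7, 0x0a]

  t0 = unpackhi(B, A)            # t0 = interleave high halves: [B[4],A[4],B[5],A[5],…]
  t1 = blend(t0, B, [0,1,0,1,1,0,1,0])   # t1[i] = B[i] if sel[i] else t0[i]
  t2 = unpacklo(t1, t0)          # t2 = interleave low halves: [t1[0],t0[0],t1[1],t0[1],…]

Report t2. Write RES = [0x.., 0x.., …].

  t0: 1f 65 87 ec d7 82 0a d2
  t1: 1f 41 87 1e 1f 82 d7 d2
  t2: 1f 1f 41 65 87 87 1e ec

RES = [0x1f, 0x1f, 0x41, 0x65, 0x87, 0x87, 0x1e, 0xec]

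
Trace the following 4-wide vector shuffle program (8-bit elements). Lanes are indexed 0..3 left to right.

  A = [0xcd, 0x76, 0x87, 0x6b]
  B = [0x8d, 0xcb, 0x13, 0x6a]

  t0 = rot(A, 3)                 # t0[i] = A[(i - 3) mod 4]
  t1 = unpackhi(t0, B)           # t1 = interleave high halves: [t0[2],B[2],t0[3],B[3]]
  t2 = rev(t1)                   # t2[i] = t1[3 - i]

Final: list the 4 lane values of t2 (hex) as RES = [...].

RES = [0x6a, 0xcd, 0x13, 0x6b]

  t0: 76 87 6b cd
  t1: 6b 13 cd 6a
  t2: 6a cd 13 6b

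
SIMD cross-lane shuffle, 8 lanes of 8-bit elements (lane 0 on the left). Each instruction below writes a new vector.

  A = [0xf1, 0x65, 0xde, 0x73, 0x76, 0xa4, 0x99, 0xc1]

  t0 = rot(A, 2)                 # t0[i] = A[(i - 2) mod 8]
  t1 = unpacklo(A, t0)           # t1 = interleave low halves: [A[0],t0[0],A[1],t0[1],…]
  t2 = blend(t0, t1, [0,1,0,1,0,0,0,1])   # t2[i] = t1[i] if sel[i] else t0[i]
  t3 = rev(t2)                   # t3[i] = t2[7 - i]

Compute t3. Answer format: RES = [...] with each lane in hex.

RES = [ 0x65  0x76  0x73  0xde  0xc1  0xf1  0x99  0x99 ]

  t0: 99 c1 f1 65 de 73 76 a4
  t1: f1 99 65 c1 de f1 73 65
  t2: 99 99 f1 c1 de 73 76 65
  t3: 65 76 73 de c1 f1 99 99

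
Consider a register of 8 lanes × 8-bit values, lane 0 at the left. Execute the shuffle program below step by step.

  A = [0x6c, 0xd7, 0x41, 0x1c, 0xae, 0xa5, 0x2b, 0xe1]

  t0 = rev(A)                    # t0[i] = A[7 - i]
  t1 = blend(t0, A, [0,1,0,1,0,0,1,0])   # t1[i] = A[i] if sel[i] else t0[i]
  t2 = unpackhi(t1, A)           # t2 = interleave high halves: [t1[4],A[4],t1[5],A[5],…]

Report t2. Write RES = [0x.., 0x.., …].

RES = [0x1c, 0xae, 0x41, 0xa5, 0x2b, 0x2b, 0x6c, 0xe1]

t0 = [0xe1, 0x2b, 0xa5, 0xae, 0x1c, 0x41, 0xd7, 0x6c]
t1 = [0xe1, 0xd7, 0xa5, 0x1c, 0x1c, 0x41, 0x2b, 0x6c]
t2 = [0x1c, 0xae, 0x41, 0xa5, 0x2b, 0x2b, 0x6c, 0xe1]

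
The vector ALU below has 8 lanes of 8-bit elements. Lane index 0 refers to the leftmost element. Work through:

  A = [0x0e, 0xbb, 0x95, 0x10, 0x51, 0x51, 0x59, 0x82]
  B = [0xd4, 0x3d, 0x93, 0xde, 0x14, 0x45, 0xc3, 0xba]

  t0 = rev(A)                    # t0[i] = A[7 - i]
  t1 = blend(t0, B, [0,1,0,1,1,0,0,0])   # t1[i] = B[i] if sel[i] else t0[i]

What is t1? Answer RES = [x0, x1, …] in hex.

RES = [0x82, 0x3d, 0x51, 0xde, 0x14, 0x95, 0xbb, 0x0e]

t0 = [0x82, 0x59, 0x51, 0x51, 0x10, 0x95, 0xbb, 0x0e]
t1 = [0x82, 0x3d, 0x51, 0xde, 0x14, 0x95, 0xbb, 0x0e]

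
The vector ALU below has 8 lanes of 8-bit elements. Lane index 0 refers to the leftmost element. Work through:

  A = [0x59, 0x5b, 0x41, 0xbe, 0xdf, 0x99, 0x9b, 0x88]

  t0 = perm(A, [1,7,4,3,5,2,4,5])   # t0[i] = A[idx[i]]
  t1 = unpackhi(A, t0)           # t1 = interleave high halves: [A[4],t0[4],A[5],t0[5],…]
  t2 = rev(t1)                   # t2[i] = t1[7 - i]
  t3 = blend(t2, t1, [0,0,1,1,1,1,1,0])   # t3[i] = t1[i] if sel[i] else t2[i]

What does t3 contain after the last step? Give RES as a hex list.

  t0: 5b 88 df be 99 41 df 99
  t1: df 99 99 41 9b df 88 99
  t2: 99 88 df 9b 41 99 99 df
  t3: 99 88 99 41 9b df 88 df

RES = [ 0x99  0x88  0x99  0x41  0x9b  0xdf  0x88  0xdf ]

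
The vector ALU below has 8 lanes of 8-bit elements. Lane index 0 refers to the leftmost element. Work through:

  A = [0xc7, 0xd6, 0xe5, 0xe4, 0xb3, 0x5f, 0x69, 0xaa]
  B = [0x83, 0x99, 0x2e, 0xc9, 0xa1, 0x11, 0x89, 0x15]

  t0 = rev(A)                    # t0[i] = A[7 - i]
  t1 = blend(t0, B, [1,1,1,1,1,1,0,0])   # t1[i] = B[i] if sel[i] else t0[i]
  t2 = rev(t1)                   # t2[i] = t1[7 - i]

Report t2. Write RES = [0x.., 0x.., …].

RES = [ 0xc7  0xd6  0x11  0xa1  0xc9  0x2e  0x99  0x83 ]

  t0: aa 69 5f b3 e4 e5 d6 c7
  t1: 83 99 2e c9 a1 11 d6 c7
  t2: c7 d6 11 a1 c9 2e 99 83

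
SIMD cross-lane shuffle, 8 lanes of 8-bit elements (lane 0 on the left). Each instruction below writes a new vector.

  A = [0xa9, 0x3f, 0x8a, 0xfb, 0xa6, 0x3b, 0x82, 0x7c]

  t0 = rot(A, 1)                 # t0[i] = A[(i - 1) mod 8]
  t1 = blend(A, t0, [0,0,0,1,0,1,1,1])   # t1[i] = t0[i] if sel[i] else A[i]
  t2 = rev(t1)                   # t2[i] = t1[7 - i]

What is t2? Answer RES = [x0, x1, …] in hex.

t0 = [0x7c, 0xa9, 0x3f, 0x8a, 0xfb, 0xa6, 0x3b, 0x82]
t1 = [0xa9, 0x3f, 0x8a, 0x8a, 0xa6, 0xa6, 0x3b, 0x82]
t2 = [0x82, 0x3b, 0xa6, 0xa6, 0x8a, 0x8a, 0x3f, 0xa9]

RES = [0x82, 0x3b, 0xa6, 0xa6, 0x8a, 0x8a, 0x3f, 0xa9]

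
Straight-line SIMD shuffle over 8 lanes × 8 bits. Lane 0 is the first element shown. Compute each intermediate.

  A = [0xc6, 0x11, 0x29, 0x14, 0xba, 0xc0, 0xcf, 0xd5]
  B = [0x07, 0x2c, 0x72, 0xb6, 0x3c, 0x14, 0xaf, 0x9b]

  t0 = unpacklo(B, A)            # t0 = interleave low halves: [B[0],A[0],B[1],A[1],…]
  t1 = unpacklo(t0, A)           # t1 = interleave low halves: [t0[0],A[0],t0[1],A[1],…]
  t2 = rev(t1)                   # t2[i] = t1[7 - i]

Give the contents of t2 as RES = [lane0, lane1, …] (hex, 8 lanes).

RES = [0x14, 0x11, 0x29, 0x2c, 0x11, 0xc6, 0xc6, 0x07]

  t0: 07 c6 2c 11 72 29 b6 14
  t1: 07 c6 c6 11 2c 29 11 14
  t2: 14 11 29 2c 11 c6 c6 07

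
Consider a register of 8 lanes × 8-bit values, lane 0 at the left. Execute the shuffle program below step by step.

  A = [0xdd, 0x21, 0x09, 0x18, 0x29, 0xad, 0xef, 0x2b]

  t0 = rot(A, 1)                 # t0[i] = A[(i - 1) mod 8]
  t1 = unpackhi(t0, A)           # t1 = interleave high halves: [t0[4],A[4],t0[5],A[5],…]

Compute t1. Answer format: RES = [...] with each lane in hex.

RES = [ 0x18  0x29  0x29  0xad  0xad  0xef  0xef  0x2b ]

→ t0 |2b|dd|21|09|18|29|ad|ef|
→ t1 |18|29|29|ad|ad|ef|ef|2b|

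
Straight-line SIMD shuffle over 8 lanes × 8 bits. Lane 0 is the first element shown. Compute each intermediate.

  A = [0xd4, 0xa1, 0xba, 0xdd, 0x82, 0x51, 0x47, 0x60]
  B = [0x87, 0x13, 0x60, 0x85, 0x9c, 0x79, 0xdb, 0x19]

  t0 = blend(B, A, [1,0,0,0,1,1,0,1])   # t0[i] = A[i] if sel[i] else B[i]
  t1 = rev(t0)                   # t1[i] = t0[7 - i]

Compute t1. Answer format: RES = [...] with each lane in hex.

  t0: d4 13 60 85 82 51 db 60
  t1: 60 db 51 82 85 60 13 d4

RES = [0x60, 0xdb, 0x51, 0x82, 0x85, 0x60, 0x13, 0xd4]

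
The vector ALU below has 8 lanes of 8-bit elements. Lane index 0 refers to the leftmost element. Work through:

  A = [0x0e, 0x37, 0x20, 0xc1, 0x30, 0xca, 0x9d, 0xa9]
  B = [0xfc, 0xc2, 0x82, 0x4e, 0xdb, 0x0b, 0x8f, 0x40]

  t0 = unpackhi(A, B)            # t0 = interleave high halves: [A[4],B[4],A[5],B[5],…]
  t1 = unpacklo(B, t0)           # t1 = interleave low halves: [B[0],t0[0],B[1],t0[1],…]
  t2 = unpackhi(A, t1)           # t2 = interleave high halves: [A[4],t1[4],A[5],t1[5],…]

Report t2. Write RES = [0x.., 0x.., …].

→ t0 |30|db|ca|0b|9d|8f|a9|40|
→ t1 |fc|30|c2|db|82|ca|4e|0b|
→ t2 |30|82|ca|ca|9d|4e|a9|0b|

RES = [ 0x30  0x82  0xca  0xca  0x9d  0x4e  0xa9  0x0b ]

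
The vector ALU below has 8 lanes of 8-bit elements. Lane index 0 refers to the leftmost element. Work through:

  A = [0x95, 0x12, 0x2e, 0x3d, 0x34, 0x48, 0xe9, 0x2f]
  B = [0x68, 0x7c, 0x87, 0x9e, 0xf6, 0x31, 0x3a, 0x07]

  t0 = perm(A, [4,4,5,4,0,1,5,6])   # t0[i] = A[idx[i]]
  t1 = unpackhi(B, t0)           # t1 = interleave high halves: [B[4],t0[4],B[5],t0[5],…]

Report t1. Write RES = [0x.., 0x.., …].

t0 = [0x34, 0x34, 0x48, 0x34, 0x95, 0x12, 0x48, 0xe9]
t1 = [0xf6, 0x95, 0x31, 0x12, 0x3a, 0x48, 0x07, 0xe9]

RES = [0xf6, 0x95, 0x31, 0x12, 0x3a, 0x48, 0x07, 0xe9]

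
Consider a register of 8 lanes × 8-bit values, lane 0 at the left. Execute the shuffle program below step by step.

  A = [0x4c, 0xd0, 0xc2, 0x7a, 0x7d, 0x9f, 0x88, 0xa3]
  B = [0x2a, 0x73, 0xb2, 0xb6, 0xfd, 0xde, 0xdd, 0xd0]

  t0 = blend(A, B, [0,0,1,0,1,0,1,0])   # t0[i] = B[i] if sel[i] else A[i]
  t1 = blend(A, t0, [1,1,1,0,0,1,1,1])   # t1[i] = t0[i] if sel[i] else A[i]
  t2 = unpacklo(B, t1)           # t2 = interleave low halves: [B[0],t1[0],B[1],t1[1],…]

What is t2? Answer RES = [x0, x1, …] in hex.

RES = [ 0x2a  0x4c  0x73  0xd0  0xb2  0xb2  0xb6  0x7a ]

  t0: 4c d0 b2 7a fd 9f dd a3
  t1: 4c d0 b2 7a 7d 9f dd a3
  t2: 2a 4c 73 d0 b2 b2 b6 7a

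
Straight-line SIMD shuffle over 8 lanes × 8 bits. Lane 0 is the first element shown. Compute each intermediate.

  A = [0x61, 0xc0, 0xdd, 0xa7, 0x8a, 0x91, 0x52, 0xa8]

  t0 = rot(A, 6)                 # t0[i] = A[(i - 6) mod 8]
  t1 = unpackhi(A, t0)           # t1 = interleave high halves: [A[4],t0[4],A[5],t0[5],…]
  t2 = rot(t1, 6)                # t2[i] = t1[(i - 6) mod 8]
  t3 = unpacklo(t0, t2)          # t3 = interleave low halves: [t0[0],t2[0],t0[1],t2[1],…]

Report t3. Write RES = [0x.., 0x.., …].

  t0: dd a7 8a 91 52 a8 61 c0
  t1: 8a 52 91 a8 52 61 a8 c0
  t2: 91 a8 52 61 a8 c0 8a 52
  t3: dd 91 a7 a8 8a 52 91 61

RES = [0xdd, 0x91, 0xa7, 0xa8, 0x8a, 0x52, 0x91, 0x61]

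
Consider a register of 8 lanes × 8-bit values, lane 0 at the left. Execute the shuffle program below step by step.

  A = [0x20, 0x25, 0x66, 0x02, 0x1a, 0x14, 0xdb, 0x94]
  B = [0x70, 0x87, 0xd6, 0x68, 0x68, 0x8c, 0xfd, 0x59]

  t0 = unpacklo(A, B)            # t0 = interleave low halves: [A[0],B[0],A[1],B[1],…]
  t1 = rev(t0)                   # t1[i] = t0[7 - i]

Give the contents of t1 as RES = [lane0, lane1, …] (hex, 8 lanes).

RES = [ 0x68  0x02  0xd6  0x66  0x87  0x25  0x70  0x20 ]

t0 = [0x20, 0x70, 0x25, 0x87, 0x66, 0xd6, 0x02, 0x68]
t1 = [0x68, 0x02, 0xd6, 0x66, 0x87, 0x25, 0x70, 0x20]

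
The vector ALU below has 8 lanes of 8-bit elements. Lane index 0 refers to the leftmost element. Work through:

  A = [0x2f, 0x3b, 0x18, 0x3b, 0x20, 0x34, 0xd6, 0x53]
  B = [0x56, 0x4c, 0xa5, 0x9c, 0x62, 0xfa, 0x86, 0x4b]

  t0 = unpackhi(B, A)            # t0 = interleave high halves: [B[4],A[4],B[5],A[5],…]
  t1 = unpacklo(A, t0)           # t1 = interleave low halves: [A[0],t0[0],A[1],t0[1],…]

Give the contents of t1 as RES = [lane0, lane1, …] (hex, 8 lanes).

→ t0 |62|20|fa|34|86|d6|4b|53|
→ t1 |2f|62|3b|20|18|fa|3b|34|

RES = [0x2f, 0x62, 0x3b, 0x20, 0x18, 0xfa, 0x3b, 0x34]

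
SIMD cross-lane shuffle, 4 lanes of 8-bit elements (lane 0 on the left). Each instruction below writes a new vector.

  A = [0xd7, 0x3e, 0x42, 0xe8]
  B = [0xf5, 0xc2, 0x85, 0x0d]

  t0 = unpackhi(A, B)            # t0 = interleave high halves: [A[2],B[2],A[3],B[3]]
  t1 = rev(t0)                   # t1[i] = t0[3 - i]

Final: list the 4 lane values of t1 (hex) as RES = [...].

t0 = [0x42, 0x85, 0xe8, 0x0d]
t1 = [0x0d, 0xe8, 0x85, 0x42]

RES = [ 0x0d  0xe8  0x85  0x42 ]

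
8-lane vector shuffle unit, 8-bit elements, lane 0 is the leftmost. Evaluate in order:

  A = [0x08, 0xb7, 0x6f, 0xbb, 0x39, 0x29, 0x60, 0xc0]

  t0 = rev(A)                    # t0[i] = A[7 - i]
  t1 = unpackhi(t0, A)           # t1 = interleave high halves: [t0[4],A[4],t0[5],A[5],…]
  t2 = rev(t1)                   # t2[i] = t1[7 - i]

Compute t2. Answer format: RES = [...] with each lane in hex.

→ t0 |c0|60|29|39|bb|6f|b7|08|
→ t1 |bb|39|6f|29|b7|60|08|c0|
→ t2 |c0|08|60|b7|29|6f|39|bb|

RES = [ 0xc0  0x08  0x60  0xb7  0x29  0x6f  0x39  0xbb ]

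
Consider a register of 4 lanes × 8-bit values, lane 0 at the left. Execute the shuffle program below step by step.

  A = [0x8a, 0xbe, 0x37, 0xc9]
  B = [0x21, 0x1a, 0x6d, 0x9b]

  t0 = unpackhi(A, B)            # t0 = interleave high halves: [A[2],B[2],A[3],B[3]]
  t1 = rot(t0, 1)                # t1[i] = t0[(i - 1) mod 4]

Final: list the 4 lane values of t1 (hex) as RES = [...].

RES = [ 0x9b  0x37  0x6d  0xc9 ]

→ t0 |37|6d|c9|9b|
→ t1 |9b|37|6d|c9|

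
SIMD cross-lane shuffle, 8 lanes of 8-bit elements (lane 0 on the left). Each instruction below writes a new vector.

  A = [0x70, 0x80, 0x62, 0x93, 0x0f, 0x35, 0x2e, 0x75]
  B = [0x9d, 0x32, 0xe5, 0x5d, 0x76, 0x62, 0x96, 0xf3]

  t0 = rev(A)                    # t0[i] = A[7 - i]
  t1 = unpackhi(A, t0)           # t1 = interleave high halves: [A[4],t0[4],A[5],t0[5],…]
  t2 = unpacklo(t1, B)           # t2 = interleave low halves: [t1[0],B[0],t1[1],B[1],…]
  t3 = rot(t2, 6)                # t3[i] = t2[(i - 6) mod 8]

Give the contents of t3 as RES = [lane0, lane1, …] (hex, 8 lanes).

RES = [0x93, 0x32, 0x35, 0xe5, 0x62, 0x5d, 0x0f, 0x9d]

  t0: 75 2e 35 0f 93 62 80 70
  t1: 0f 93 35 62 2e 80 75 70
  t2: 0f 9d 93 32 35 e5 62 5d
  t3: 93 32 35 e5 62 5d 0f 9d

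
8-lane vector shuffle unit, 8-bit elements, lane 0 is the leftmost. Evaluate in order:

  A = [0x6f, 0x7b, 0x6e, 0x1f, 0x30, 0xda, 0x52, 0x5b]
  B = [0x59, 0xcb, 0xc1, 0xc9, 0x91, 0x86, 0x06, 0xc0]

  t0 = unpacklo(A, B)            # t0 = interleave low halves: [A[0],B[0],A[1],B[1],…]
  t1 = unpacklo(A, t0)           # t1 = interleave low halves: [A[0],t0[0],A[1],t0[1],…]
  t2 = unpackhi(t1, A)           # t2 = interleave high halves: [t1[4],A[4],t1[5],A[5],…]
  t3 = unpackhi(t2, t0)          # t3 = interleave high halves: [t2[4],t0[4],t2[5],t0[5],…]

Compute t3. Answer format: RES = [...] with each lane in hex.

→ t0 |6f|59|7b|cb|6e|c1|1f|c9|
→ t1 |6f|6f|7b|59|6e|7b|1f|cb|
→ t2 |6e|30|7b|da|1f|52|cb|5b|
→ t3 |1f|6e|52|c1|cb|1f|5b|c9|

RES = [0x1f, 0x6e, 0x52, 0xc1, 0xcb, 0x1f, 0x5b, 0xc9]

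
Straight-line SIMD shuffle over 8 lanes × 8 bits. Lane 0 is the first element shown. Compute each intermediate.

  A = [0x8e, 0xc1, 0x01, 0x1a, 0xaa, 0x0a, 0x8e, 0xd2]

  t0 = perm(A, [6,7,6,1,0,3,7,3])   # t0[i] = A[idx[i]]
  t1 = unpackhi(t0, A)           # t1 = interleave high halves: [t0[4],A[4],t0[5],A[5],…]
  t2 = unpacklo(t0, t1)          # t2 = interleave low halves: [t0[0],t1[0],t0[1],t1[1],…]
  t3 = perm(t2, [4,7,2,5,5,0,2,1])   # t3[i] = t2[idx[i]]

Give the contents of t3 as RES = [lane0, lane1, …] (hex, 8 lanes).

  t0: 8e d2 8e c1 8e 1a d2 1a
  t1: 8e aa 1a 0a d2 8e 1a d2
  t2: 8e 8e d2 aa 8e 1a c1 0a
  t3: 8e 0a d2 1a 1a 8e d2 8e

RES = [ 0x8e  0x0a  0xd2  0x1a  0x1a  0x8e  0xd2  0x8e ]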